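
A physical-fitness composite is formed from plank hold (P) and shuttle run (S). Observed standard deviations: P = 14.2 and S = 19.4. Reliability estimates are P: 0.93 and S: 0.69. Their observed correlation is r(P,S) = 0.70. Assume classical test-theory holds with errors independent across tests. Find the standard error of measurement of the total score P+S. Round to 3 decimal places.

Var(total) = 578 + 385.672 = 963.672.
True-score variance = 447.214 + 385.672 = 832.886, so reliability = 0.8643.
Error variance = 963.672 − 832.886 = 130.786; SEM = √130.786 = 11.436.

11.436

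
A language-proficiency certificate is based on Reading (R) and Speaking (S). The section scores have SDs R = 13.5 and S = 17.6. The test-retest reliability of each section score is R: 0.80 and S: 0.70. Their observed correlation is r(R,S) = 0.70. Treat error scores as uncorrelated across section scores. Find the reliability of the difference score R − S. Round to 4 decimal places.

Var(R−S) = 13.5² + 17.6² − 2·13.5·17.6·0.70 = 492.01 − 332.64 = 159.37.
With uncorrelated errors the cross-covariances are all true-score covariance, so they carry over unchanged; only the diagonal terms shrink to ρᵢσᵢ².
True-score variance = [13.5²·0.80 + 17.6²·0.70] − 332.64 = 362.632 − 332.64 = 29.992.
Reliability = 29.992 / 159.37 = 0.1882.

0.1882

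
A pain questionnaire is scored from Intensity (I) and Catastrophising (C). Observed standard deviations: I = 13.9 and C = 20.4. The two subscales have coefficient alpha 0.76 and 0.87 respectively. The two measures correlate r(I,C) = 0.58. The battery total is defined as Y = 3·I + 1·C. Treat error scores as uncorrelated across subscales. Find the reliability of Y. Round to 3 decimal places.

0.850

Var(Y) = 3²·13.9² + 20.4² + 2·[3·13.9·20.4·0.58] = 2155.05 + 986.789 = 3141.84.
Because errors are independent across components, Cov(Tᵢ,Tⱼ) = Cov(Xᵢ,Xⱼ); the off-diagonal part of the true-score variance is the same as above.
True-score variance = [3²·13.9²·0.76 + 20.4²·0.87] + 986.789 = 1683.62 + 986.789 = 2670.4.
Reliability = 2670.4 / 3141.84 = 0.850.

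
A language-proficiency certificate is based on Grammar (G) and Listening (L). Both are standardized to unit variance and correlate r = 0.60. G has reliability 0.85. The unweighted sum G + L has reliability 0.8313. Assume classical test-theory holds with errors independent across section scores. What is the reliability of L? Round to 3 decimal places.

0.610

Var(G+L) = 2 + 2·0.60 = 3.200.
True-score variance = ρ_G + ρ_L + 2·0.60, so 0.8313 = (0.85 + ρ_L + 1.20) / 3.200.
ρ_L = 0.8313·3.200 − 0.85 − 1.20 = 0.610.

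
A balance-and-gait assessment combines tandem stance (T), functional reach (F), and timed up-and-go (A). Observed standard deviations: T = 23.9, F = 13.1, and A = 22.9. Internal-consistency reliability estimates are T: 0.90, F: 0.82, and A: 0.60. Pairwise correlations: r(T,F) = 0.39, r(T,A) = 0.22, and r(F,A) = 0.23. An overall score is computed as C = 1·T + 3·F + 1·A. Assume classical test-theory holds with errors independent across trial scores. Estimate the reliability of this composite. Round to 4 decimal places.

0.8647

Var(C) = 23.9² + 3²·13.1² + 22.9² + 2·[3·23.9·13.1·0.39 + 23.9·22.9·0.22 + 3·13.1·22.9·0.23] = 2640.11 + 1387.43 = 4027.54.
Under uncorrelated errors the observed covariances equal the true-score covariances, so only the own-variance terms attenuate.
True-score variance = [23.9²·0.90 + 3²·13.1²·0.82 + 22.9²·0.60] + 1387.43 = 2095.22 + 1387.43 = 3482.65.
Reliability = 3482.65 / 4027.54 = 0.8647.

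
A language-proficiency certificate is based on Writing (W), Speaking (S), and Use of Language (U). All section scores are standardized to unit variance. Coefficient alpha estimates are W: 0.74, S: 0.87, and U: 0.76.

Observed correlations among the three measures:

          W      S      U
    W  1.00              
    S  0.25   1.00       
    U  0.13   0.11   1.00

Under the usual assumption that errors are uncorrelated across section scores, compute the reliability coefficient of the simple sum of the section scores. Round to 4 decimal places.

Var(W+S+U) = 3 + 2·[0.25 + 0.13 + 0.11] = 3 + 0.98 = 3.98.
Because errors are independent across components, Cov(Tᵢ,Tⱼ) = Cov(Xᵢ,Xⱼ); the off-diagonal part of the true-score variance is the same as above.
True-score variance = [0.74 + 0.87 + 0.76] + 0.98 = 2.37 + 0.98 = 3.35.
Reliability = 3.35 / 3.98 = 0.8417.

0.8417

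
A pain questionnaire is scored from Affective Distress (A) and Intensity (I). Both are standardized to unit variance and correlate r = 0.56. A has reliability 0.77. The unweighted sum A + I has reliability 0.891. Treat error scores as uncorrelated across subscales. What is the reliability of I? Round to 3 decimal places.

0.890

Var(A+I) = 2 + 2·0.56 = 3.120.
True-score variance = ρ_A + ρ_I + 2·0.56, so 0.891 = (0.77 + ρ_I + 1.12) / 3.120.
ρ_I = 0.891·3.120 − 0.77 − 1.12 = 0.890.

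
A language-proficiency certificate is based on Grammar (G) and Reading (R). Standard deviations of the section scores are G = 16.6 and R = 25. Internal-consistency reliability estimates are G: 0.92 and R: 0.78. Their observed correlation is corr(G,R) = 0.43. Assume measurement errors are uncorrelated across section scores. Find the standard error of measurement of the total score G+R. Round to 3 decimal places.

12.631

Var(total) = 900.56 + 356.9 = 1257.46.
True-score variance = 741.015 + 356.9 = 1097.92, so reliability = 0.8731.
Error variance = 1257.46 − 1097.92 = 159.545; SEM = √159.545 = 12.631.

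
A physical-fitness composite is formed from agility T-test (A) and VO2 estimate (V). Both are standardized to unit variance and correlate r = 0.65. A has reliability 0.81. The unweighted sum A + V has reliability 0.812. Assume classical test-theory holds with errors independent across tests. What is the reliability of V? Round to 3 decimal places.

Var(A+V) = 2 + 2·0.65 = 3.300.
True-score variance = ρ_A + ρ_V + 2·0.65, so 0.812 = (0.81 + ρ_V + 1.30) / 3.300.
ρ_V = 0.812·3.300 − 0.81 − 1.30 = 0.570.

0.570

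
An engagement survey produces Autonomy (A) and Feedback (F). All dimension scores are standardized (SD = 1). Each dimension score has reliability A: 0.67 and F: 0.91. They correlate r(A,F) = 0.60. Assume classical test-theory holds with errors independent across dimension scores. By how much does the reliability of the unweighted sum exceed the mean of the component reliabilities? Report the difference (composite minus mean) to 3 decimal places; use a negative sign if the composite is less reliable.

Var(sum) = 2 + 1.2 = 3.2; true-score variance = 1.58 + 1.2 = 2.78; composite reliability = 0.8688.
Mean component reliability = 0.7900.
Difference = 0.8688 − 0.7900 = 0.079.

0.079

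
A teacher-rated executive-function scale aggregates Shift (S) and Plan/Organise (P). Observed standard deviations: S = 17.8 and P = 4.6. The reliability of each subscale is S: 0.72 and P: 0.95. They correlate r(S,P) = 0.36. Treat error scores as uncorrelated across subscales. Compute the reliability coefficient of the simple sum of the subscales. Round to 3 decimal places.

0.774

Var(S+P) = 17.8² + 4.6² + 2·[17.8·4.6·0.36] = 338 + 58.9536 = 396.954.
Because errors are independent across components, Cov(Tᵢ,Tⱼ) = Cov(Xᵢ,Xⱼ); the off-diagonal part of the true-score variance is the same as above.
True-score variance = [17.8²·0.72 + 4.6²·0.95] + 58.9536 = 248.227 + 58.9536 = 307.18.
Reliability = 307.18 / 396.954 = 0.774.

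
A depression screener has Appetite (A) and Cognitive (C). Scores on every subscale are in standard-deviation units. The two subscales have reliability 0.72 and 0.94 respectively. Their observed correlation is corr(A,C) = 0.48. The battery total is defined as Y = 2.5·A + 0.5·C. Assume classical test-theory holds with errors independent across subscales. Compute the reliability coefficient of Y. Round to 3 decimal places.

0.771

Var(Y) = 2.5² + 0.5² + 2·[1.25·0.48] = 6.5 + 1.2 = 7.7.
With uncorrelated errors the cross-covariances are all true-score covariance, so they carry over unchanged; only the diagonal terms shrink to ρᵢσᵢ².
True-score variance = [2.5²·0.72 + 0.5²·0.94] + 1.2 = 4.735 + 1.2 = 5.935.
Reliability = 5.935 / 7.7 = 0.771.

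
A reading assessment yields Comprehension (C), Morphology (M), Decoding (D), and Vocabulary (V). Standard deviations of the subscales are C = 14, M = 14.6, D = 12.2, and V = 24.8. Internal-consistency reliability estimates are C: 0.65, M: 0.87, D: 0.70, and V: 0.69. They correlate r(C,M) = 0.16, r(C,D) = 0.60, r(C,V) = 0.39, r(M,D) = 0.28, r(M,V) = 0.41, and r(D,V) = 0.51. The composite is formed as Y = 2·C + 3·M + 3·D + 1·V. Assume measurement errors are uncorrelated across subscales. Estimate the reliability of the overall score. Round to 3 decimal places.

0.883

Var(Y) = 2²·14² + 3²·14.6² + 3²·12.2² + 24.8² + 2·[6·14·14.6·0.16 + 6·14·12.2·0.60 + 2·14·24.8·0.39 + 9·14.6·12.2·0.28 + 3·14.6·24.8·0.41 + 3·12.2·24.8·0.51] = 4657.04 + 4878.12 = 9535.16.
Under uncorrelated errors the observed covariances equal the true-score covariances, so only the own-variance terms attenuate.
True-score variance = [2²·14²·0.65 + 3²·14.6²·0.87 + 3²·12.2²·0.70 + 24.8²·0.69] + 4878.12 = 3540.71 + 4878.12 = 8418.83.
Reliability = 8418.83 / 9535.16 = 0.883.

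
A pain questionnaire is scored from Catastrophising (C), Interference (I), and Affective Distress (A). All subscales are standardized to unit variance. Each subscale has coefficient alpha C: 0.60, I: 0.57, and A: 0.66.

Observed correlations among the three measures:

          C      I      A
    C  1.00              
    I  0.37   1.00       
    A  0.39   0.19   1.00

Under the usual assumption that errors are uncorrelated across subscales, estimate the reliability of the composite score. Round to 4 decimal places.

0.7612

Var(C+I+A) = 3 + 2·[0.37 + 0.39 + 0.19] = 3 + 1.9 = 4.9.
Because errors are independent across components, Cov(Tᵢ,Tⱼ) = Cov(Xᵢ,Xⱼ); the off-diagonal part of the true-score variance is the same as above.
True-score variance = [0.60 + 0.57 + 0.66] + 1.9 = 1.83 + 1.9 = 3.73.
Reliability = 3.73 / 4.9 = 0.7612.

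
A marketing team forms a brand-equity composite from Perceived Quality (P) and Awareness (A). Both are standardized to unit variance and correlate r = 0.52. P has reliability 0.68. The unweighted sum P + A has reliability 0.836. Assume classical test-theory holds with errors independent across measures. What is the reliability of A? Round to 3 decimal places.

0.821

Var(P+A) = 2 + 2·0.52 = 3.040.
True-score variance = ρ_P + ρ_A + 2·0.52, so 0.836 = (0.68 + ρ_A + 1.04) / 3.040.
ρ_A = 0.836·3.040 − 0.68 − 1.04 = 0.821.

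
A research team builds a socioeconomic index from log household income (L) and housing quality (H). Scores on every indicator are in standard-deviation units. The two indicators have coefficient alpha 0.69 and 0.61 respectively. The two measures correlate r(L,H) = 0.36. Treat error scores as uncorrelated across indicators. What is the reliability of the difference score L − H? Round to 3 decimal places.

Var(L−H) = 1 + 1 − 2·0.36 = 2 − 0.72 = 1.28.
Because errors are independent across components, Cov(Tᵢ,Tⱼ) = Cov(Xᵢ,Xⱼ); the off-diagonal part of the true-score variance is the same as above.
True-score variance = [0.69 + 0.61] − 0.72 = 1.3 − 0.72 = 0.58.
Reliability = 0.58 / 1.28 = 0.453.

0.453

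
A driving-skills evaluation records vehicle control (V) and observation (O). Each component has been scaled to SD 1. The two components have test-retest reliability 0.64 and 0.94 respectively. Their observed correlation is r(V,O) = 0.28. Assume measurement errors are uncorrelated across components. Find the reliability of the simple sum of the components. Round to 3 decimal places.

0.836

Var(V+O) = 2 + 2·[0.28] = 2 + 0.56 = 2.56.
Under uncorrelated errors the observed covariances equal the true-score covariances, so only the own-variance terms attenuate.
True-score variance = [0.64 + 0.94] + 0.56 = 1.58 + 0.56 = 2.14.
Reliability = 2.14 / 2.56 = 0.836.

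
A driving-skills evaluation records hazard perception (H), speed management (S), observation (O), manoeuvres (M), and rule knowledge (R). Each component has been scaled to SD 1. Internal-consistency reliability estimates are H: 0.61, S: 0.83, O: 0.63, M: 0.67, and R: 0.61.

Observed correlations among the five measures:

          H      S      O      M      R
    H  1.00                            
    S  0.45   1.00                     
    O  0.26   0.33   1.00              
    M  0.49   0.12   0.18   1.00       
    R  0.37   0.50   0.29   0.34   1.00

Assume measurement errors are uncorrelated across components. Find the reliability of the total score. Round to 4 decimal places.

0.8585

Var(H+S+O+M+R) = 5 + 2·[0.45 + 0.26 + 0.49 + 0.37 + 0.33 + 0.12 + 0.50 + 0.18 + 0.29 + 0.34] = 5 + 6.66 = 11.66.
Under uncorrelated errors the observed covariances equal the true-score covariances, so only the own-variance terms attenuate.
True-score variance = [0.61 + 0.83 + 0.63 + 0.67 + 0.61] + 6.66 = 3.35 + 6.66 = 10.01.
Reliability = 10.01 / 11.66 = 0.8585.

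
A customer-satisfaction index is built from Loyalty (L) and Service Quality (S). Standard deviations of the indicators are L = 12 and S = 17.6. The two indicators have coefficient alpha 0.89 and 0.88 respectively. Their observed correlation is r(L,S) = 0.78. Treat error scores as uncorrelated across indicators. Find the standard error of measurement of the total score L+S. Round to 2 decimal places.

7.28

Var(total) = 453.76 + 329.472 = 783.232.
True-score variance = 400.749 + 329.472 = 730.221, so reliability = 0.9323.
Error variance = 783.232 − 730.221 = 53.0112; SEM = √53.0112 = 7.28.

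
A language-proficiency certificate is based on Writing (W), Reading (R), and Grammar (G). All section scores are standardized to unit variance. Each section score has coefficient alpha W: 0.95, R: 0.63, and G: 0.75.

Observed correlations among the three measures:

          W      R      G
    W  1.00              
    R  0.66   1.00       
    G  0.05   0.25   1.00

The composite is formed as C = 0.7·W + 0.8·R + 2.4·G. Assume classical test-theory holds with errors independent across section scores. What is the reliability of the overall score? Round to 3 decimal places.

Var(C) = 0.7² + 0.8² + 2.4² + 2·[0.56·0.66 + 1.68·0.05 + 1.92·0.25] = 6.89 + 1.8672 = 8.7572.
Because errors are independent across components, Cov(Tᵢ,Tⱼ) = Cov(Xᵢ,Xⱼ); the off-diagonal part of the true-score variance is the same as above.
True-score variance = [0.7²·0.95 + 0.8²·0.63 + 2.4²·0.75] + 1.8672 = 5.1887 + 1.8672 = 7.0559.
Reliability = 7.0559 / 8.7572 = 0.806.

0.806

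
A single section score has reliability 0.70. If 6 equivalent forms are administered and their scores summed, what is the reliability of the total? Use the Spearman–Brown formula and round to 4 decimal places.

0.9333

ρ_k = kρ / (1 + (k−1)ρ) = 6·0.70 / (1 + 5·0.70) = 4.200 / 4.500 = 0.9333.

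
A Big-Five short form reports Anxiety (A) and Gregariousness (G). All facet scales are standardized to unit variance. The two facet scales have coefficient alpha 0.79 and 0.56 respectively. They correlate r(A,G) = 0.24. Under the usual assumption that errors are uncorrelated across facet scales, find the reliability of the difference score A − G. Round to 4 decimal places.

0.5724

Var(A−G) = 1 + 1 − 2·0.24 = 2 − 0.48 = 1.52.
Because errors are independent across components, Cov(Tᵢ,Tⱼ) = Cov(Xᵢ,Xⱼ); the off-diagonal part of the true-score variance is the same as above.
True-score variance = [0.79 + 0.56] − 0.48 = 1.35 − 0.48 = 0.87.
Reliability = 0.87 / 1.52 = 0.5724.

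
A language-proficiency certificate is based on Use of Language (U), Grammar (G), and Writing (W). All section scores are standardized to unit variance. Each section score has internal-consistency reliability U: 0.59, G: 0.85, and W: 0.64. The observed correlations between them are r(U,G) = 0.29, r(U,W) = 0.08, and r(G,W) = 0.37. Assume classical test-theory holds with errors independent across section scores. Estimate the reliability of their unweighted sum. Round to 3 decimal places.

0.795

Var(U+G+W) = 3 + 2·[0.29 + 0.08 + 0.37] = 3 + 1.48 = 4.48.
With uncorrelated errors the cross-covariances are all true-score covariance, so they carry over unchanged; only the diagonal terms shrink to ρᵢσᵢ².
True-score variance = [0.59 + 0.85 + 0.64] + 1.48 = 2.08 + 1.48 = 3.56.
Reliability = 3.56 / 4.48 = 0.795.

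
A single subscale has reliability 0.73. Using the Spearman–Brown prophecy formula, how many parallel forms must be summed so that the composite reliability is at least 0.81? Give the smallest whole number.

k ≥ ρ*(1−ρ₁)/(ρ₁(1−ρ*)) = 0.81·0.27 / (0.73·0.19) = 1.577.
Smallest integer k = 2.

2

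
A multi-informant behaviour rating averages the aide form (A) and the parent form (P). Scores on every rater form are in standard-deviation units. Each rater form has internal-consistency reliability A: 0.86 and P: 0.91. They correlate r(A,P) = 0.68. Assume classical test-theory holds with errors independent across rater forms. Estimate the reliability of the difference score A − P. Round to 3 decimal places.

Var(A−P) = 1 + 1 − 2·0.68 = 2 − 1.36 = 0.64.
Under uncorrelated errors the observed covariances equal the true-score covariances, so only the own-variance terms attenuate.
True-score variance = [0.86 + 0.91] − 1.36 = 1.77 − 1.36 = 0.41.
Reliability = 0.41 / 0.64 = 0.641.

0.641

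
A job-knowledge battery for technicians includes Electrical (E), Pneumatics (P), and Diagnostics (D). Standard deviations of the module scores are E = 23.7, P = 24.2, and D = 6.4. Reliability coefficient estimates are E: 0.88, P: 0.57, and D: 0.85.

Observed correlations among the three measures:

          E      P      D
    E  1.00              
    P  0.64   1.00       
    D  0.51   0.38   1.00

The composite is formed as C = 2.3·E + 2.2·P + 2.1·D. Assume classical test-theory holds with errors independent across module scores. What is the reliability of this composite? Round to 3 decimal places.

Var(C) = 2.3²·23.7² + 2.2²·24.2² + 2.1²·6.4² + 2·[5.06·23.7·24.2·0.64 + 4.83·23.7·6.4·0.51 + 4.62·24.2·6.4·0.38] = 5986.47 + 5005.79 = 10992.3.
Under uncorrelated errors the observed covariances equal the true-score covariances, so only the own-variance terms attenuate.
True-score variance = [2.3²·23.7²·0.88 + 2.2²·24.2²·0.57 + 2.1²·6.4²·0.85] + 5005.79 = 4383.98 + 5005.79 = 9389.77.
Reliability = 9389.77 / 10992.3 = 0.854.

0.854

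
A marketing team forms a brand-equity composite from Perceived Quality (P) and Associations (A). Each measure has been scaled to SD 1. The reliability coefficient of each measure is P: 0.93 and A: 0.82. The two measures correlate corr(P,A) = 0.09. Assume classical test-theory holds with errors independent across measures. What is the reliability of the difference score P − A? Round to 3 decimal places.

Var(P−A) = 1 + 1 − 2·0.09 = 2 − 0.18 = 1.82.
Because errors are independent across components, Cov(Tᵢ,Tⱼ) = Cov(Xᵢ,Xⱼ); the off-diagonal part of the true-score variance is the same as above.
True-score variance = [0.93 + 0.82] − 0.18 = 1.75 − 0.18 = 1.57.
Reliability = 1.57 / 1.82 = 0.863.

0.863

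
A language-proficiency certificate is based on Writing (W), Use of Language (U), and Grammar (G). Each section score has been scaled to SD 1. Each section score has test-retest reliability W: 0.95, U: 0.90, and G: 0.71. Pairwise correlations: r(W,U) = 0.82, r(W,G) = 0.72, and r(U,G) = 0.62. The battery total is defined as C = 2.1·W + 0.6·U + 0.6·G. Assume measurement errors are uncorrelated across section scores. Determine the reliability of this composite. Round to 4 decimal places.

Var(C) = 2.1² + 0.6² + 0.6² + 2·[1.26·0.82 + 1.26·0.72 + 0.36·0.62] = 5.13 + 4.3272 = 9.4572.
Under uncorrelated errors the observed covariances equal the true-score covariances, so only the own-variance terms attenuate.
True-score variance = [2.1²·0.95 + 0.6²·0.90 + 0.6²·0.71] + 4.3272 = 4.7691 + 4.3272 = 9.0963.
Reliability = 9.0963 / 9.4572 = 0.9618.

0.9618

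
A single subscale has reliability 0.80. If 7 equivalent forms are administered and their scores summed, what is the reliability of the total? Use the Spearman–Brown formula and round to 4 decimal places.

ρ_k = kρ / (1 + (k−1)ρ) = 7·0.80 / (1 + 6·0.80) = 5.600 / 5.800 = 0.9655.

0.9655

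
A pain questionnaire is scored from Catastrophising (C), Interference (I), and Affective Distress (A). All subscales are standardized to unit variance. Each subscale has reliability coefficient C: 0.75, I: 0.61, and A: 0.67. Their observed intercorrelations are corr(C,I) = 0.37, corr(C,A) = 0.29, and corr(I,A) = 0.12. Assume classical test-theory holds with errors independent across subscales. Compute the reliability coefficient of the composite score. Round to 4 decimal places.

Var(C+I+A) = 3 + 2·[0.37 + 0.29 + 0.12] = 3 + 1.56 = 4.56.
Under uncorrelated errors the observed covariances equal the true-score covariances, so only the own-variance terms attenuate.
True-score variance = [0.75 + 0.61 + 0.67] + 1.56 = 2.03 + 1.56 = 3.59.
Reliability = 3.59 / 4.56 = 0.7873.

0.7873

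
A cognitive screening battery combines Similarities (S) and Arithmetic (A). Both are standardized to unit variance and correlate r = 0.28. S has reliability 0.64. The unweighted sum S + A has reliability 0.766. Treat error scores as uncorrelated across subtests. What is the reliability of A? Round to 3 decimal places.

0.761

Var(S+A) = 2 + 2·0.28 = 2.560.
True-score variance = ρ_S + ρ_A + 2·0.28, so 0.766 = (0.64 + ρ_A + 0.56) / 2.560.
ρ_A = 0.766·2.560 − 0.64 − 0.56 = 0.761.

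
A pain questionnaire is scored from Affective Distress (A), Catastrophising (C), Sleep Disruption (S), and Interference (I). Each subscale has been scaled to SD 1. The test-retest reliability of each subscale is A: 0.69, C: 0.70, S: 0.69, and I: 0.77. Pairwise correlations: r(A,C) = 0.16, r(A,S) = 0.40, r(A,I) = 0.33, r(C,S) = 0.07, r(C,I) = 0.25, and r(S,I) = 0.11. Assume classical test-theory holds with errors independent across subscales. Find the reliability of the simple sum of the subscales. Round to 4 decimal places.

Var(A+C+S+I) = 4 + 2·[0.16 + 0.40 + 0.33 + 0.07 + 0.25 + 0.11] = 4 + 2.64 = 6.64.
Because errors are independent across components, Cov(Tᵢ,Tⱼ) = Cov(Xᵢ,Xⱼ); the off-diagonal part of the true-score variance is the same as above.
True-score variance = [0.69 + 0.70 + 0.69 + 0.77] + 2.64 = 2.85 + 2.64 = 5.49.
Reliability = 5.49 / 6.64 = 0.8268.

0.8268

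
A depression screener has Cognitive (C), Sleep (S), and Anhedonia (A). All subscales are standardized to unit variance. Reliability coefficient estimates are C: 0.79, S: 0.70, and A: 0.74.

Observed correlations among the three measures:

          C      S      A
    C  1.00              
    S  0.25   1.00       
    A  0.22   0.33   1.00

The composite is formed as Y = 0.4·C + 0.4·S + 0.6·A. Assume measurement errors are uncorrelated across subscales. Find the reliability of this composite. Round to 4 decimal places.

Var(Y) = 0.4² + 0.4² + 0.6² + 2·[0.16·0.25 + 0.24·0.22 + 0.24·0.33] = 0.68 + 0.344 = 1.024.
With uncorrelated errors the cross-covariances are all true-score covariance, so they carry over unchanged; only the diagonal terms shrink to ρᵢσᵢ².
True-score variance = [0.4²·0.79 + 0.4²·0.70 + 0.6²·0.74] + 0.344 = 0.5048 + 0.344 = 0.8488.
Reliability = 0.8488 / 1.024 = 0.8289.

0.8289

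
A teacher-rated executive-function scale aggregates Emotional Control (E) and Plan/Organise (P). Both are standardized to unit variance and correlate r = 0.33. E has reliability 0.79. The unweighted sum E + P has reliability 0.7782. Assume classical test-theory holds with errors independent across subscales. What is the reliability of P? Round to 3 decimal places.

Var(E+P) = 2 + 2·0.33 = 2.660.
True-score variance = ρ_E + ρ_P + 2·0.33, so 0.7782 = (0.79 + ρ_P + 0.66) / 2.660.
ρ_P = 0.7782·2.660 − 0.79 − 0.66 = 0.620.

0.620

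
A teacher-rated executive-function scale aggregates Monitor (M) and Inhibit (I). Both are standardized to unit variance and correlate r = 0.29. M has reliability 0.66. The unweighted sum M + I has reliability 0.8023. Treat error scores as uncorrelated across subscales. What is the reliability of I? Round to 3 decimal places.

Var(M+I) = 2 + 2·0.29 = 2.580.
True-score variance = ρ_M + ρ_I + 2·0.29, so 0.8023 = (0.66 + ρ_I + 0.58) / 2.580.
ρ_I = 0.8023·2.580 − 0.66 − 0.58 = 0.830.

0.830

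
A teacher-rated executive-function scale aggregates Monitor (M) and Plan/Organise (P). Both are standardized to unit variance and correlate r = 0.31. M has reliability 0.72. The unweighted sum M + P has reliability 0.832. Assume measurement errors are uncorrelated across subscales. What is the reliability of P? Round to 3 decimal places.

Var(M+P) = 2 + 2·0.31 = 2.620.
True-score variance = ρ_M + ρ_P + 2·0.31, so 0.832 = (0.72 + ρ_P + 0.62) / 2.620.
ρ_P = 0.832·2.620 − 0.72 − 0.62 = 0.840.

0.840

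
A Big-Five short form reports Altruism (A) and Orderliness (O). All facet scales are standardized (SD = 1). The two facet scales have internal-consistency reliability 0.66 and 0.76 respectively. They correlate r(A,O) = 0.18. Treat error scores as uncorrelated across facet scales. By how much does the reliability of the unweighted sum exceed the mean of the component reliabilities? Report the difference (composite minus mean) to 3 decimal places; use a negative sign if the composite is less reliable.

Var(sum) = 2 + 0.36 = 2.36; true-score variance = 1.42 + 0.36 = 1.78; composite reliability = 0.7542.
Mean component reliability = 0.7100.
Difference = 0.7542 − 0.7100 = 0.044.

0.044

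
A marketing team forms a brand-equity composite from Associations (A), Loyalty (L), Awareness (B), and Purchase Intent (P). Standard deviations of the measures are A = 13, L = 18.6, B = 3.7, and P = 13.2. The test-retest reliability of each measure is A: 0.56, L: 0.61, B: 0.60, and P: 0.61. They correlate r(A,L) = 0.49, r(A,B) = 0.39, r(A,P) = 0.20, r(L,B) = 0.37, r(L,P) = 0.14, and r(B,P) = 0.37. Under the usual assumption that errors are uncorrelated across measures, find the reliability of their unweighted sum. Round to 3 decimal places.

0.765

Var(A+L+B+P) = 13² + 18.6² + 3.7² + 13.2² + 2·[13·18.6·0.49 + 13·3.7·0.39 + 13·13.2·0.20 + 18.6·3.7·0.37 + 18.6·13.2·0.14 + 3.7·13.2·0.37] = 702.89 + 498.936 = 1201.83.
Because errors are independent across components, Cov(Tᵢ,Tⱼ) = Cov(Xᵢ,Xⱼ); the off-diagonal part of the true-score variance is the same as above.
True-score variance = [13²·0.56 + 18.6²·0.61 + 3.7²·0.60 + 13.2²·0.61] + 498.936 = 420.176 + 498.936 = 919.112.
Reliability = 919.112 / 1201.83 = 0.765.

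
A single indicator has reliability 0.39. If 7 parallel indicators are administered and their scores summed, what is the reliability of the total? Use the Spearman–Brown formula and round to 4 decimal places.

0.8174

ρ_k = kρ / (1 + (k−1)ρ) = 7·0.39 / (1 + 6·0.39) = 2.730 / 3.340 = 0.8174.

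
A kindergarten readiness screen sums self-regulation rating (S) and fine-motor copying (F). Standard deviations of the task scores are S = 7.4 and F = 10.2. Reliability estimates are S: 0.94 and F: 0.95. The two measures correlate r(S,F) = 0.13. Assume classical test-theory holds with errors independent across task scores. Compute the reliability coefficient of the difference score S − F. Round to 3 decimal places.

Var(S−F) = 7.4² + 10.2² − 2·7.4·10.2·0.13 = 158.8 − 19.6248 = 139.175.
Under uncorrelated errors the observed covariances equal the true-score covariances, so only the own-variance terms attenuate.
True-score variance = [7.4²·0.94 + 10.2²·0.95] − 19.6248 = 150.312 − 19.6248 = 130.688.
Reliability = 130.688 / 139.175 = 0.939.

0.939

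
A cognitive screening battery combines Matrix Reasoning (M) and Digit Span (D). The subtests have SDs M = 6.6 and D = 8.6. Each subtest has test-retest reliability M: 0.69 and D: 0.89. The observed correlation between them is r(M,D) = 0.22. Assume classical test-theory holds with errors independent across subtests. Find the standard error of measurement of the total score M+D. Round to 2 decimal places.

4.65

Var(total) = 117.52 + 24.9744 = 142.494.
True-score variance = 95.8808 + 24.9744 = 120.855, so reliability = 0.8481.
Error variance = 142.494 − 120.855 = 21.6392; SEM = √21.6392 = 4.65.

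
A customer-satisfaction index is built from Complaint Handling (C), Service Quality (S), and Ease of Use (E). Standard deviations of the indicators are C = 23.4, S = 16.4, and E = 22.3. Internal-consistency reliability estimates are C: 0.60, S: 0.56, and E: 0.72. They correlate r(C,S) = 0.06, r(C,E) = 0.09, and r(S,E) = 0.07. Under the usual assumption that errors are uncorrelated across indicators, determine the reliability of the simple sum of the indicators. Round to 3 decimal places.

Var(C+S+E) = 23.4² + 16.4² + 22.3² + 2·[23.4·16.4·0.06 + 23.4·22.3·0.09 + 16.4·22.3·0.07] = 1313.81 + 191.18 = 1504.99.
With uncorrelated errors the cross-covariances are all true-score covariance, so they carry over unchanged; only the diagonal terms shrink to ρᵢσᵢ².
True-score variance = [23.4²·0.60 + 16.4²·0.56 + 22.3²·0.72] + 191.18 = 837.202 + 191.18 = 1028.38.
Reliability = 1028.38 / 1504.99 = 0.683.

0.683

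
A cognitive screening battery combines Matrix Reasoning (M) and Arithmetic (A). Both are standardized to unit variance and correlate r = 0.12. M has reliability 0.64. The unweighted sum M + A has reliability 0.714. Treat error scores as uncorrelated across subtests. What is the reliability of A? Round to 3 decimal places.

Var(M+A) = 2 + 2·0.12 = 2.240.
True-score variance = ρ_M + ρ_A + 2·0.12, so 0.714 = (0.64 + ρ_A + 0.24) / 2.240.
ρ_A = 0.714·2.240 − 0.64 − 0.24 = 0.719.

0.719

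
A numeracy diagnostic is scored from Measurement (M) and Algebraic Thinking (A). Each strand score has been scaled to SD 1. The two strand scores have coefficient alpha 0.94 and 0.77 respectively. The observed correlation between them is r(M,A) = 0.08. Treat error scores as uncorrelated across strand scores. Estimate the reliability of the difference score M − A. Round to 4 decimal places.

Var(M−A) = 1 + 1 − 2·0.08 = 2 − 0.16 = 1.84.
Under uncorrelated errors the observed covariances equal the true-score covariances, so only the own-variance terms attenuate.
True-score variance = [0.94 + 0.77] − 0.16 = 1.71 − 0.16 = 1.55.
Reliability = 1.55 / 1.84 = 0.8424.

0.8424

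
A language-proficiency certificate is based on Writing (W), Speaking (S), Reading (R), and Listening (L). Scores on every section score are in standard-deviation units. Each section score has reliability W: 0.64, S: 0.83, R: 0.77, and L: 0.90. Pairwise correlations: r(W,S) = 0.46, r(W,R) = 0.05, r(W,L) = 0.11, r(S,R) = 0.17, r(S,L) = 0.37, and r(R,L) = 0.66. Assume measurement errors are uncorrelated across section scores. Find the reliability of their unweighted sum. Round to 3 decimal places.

Var(W+S+R+L) = 4 + 2·[0.46 + 0.05 + 0.11 + 0.17 + 0.37 + 0.66] = 4 + 3.64 = 7.64.
Because errors are independent across components, Cov(Tᵢ,Tⱼ) = Cov(Xᵢ,Xⱼ); the off-diagonal part of the true-score variance is the same as above.
True-score variance = [0.64 + 0.83 + 0.77 + 0.90] + 3.64 = 3.14 + 3.64 = 6.78.
Reliability = 6.78 / 7.64 = 0.887.

0.887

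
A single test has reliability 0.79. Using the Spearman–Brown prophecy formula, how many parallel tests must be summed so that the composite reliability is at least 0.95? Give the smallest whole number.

k ≥ ρ*(1−ρ₁)/(ρ₁(1−ρ*)) = 0.95·0.21 / (0.79·0.05) = 5.051.
Smallest integer k = 6.

6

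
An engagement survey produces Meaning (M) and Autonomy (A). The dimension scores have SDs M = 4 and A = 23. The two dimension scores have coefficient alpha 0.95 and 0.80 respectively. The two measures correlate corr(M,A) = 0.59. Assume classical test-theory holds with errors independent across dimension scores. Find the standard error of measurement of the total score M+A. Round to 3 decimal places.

10.325

Var(total) = 545 + 108.56 = 653.56.
True-score variance = 438.4 + 108.56 = 546.96, so reliability = 0.8369.
Error variance = 653.56 − 546.96 = 106.6; SEM = √106.6 = 10.325.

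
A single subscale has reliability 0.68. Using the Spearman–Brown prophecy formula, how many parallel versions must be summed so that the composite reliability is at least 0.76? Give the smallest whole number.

k ≥ ρ*(1−ρ₁)/(ρ₁(1−ρ*)) = 0.76·0.32 / (0.68·0.24) = 1.490.
Smallest integer k = 2.

2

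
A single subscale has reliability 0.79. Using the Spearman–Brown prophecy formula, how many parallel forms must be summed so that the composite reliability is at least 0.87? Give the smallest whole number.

2

k ≥ ρ*(1−ρ₁)/(ρ₁(1−ρ*)) = 0.87·0.21 / (0.79·0.13) = 1.779.
Smallest integer k = 2.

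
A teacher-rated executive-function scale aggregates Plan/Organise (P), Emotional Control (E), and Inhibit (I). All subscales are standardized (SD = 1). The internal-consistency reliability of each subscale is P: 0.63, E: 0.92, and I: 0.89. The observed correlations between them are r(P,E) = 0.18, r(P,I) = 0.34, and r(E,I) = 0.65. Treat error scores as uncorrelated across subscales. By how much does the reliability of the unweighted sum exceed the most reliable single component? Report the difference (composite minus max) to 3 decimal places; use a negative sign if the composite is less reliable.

-0.025

Var(sum) = 3 + 2.34 = 5.34; true-score variance = 2.44 + 2.34 = 4.78; composite reliability = 0.8951.
Max component reliability = 0.9200.
Difference = 0.8951 − 0.9200 = -0.025.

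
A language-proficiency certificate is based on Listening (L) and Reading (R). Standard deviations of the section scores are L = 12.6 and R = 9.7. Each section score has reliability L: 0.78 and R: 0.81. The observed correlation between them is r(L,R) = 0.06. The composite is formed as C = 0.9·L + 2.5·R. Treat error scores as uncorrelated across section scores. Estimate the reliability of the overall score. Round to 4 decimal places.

0.8132

Var(C) = 0.9²·12.6² + 2.5²·9.7² + 2·[2.25·12.6·9.7·0.06] = 716.658 + 32.9994 = 749.657.
Under uncorrelated errors the observed covariances equal the true-score covariances, so only the own-variance terms attenuate.
True-score variance = [0.9²·12.6²·0.78 + 2.5²·9.7²·0.81] + 32.9994 = 576.635 + 32.9994 = 609.635.
Reliability = 609.635 / 749.657 = 0.8132.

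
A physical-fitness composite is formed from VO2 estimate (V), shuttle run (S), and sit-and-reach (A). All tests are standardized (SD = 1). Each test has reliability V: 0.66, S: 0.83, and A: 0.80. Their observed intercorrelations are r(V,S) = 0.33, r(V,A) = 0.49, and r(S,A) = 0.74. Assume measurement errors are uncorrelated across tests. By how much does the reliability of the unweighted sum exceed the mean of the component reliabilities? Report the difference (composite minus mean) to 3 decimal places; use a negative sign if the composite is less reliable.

Var(sum) = 3 + 3.12 = 6.12; true-score variance = 2.29 + 3.12 = 5.41; composite reliability = 0.8840.
Mean component reliability = 0.7633.
Difference = 0.8840 − 0.7633 = 0.121.

0.121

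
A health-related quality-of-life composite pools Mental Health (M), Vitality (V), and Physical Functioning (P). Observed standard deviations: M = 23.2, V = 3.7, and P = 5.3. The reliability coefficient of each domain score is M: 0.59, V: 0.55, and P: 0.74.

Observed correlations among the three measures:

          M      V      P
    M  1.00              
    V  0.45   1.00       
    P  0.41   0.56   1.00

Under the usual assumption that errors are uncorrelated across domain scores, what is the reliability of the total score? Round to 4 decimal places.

0.6998

Var(M+V+P) = 23.2² + 3.7² + 5.3² + 2·[23.2·3.7·0.45 + 23.2·5.3·0.41 + 3.7·5.3·0.56] = 580.02 + 200.046 = 780.066.
With uncorrelated errors the cross-covariances are all true-score covariance, so they carry over unchanged; only the diagonal terms shrink to ρᵢσᵢ².
True-score variance = [23.2²·0.59 + 3.7²·0.55 + 5.3²·0.74] + 200.046 = 345.878 + 200.046 = 545.924.
Reliability = 545.924 / 780.066 = 0.6998.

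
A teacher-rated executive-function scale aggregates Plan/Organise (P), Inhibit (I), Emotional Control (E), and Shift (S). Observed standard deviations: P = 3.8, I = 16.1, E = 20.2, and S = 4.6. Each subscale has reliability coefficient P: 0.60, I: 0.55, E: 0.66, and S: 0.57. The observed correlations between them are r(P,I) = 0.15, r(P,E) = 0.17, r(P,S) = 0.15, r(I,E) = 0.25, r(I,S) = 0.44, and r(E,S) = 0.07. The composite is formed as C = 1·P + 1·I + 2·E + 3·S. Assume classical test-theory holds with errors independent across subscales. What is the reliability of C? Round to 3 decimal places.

Var(C) = 3.8² + 16.1² + 2²·20.2² + 3²·4.6² + 2·[3.8·16.1·0.15 + 2·3.8·20.2·0.17 + 3·3.8·4.6·0.15 + 2·16.1·20.2·0.25 + 3·16.1·4.6·0.44 + 6·20.2·4.6·0.07] = 2096.25 + 685.074 = 2781.32.
With uncorrelated errors the cross-covariances are all true-score covariance, so they carry over unchanged; only the diagonal terms shrink to ρᵢσᵢ².
True-score variance = [3.8²·0.60 + 16.1²·0.55 + 2²·20.2²·0.66 + 3²·4.6²·0.57] + 685.074 = 1337.01 + 685.074 = 2022.08.
Reliability = 2022.08 / 2781.32 = 0.727.

0.727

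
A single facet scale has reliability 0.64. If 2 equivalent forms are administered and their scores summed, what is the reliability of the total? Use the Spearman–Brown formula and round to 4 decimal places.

0.7805

ρ_k = kρ / (1 + (k−1)ρ) = 2·0.64 / (1 + 1·0.64) = 1.280 / 1.640 = 0.7805.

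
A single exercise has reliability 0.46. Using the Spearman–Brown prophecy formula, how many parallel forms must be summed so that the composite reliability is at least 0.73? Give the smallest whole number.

k ≥ ρ*(1−ρ₁)/(ρ₁(1−ρ*)) = 0.73·0.54 / (0.46·0.27) = 3.174.
Smallest integer k = 4.

4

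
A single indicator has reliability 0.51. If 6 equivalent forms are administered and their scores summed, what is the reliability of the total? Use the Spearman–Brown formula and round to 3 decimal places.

0.862

ρ_k = kρ / (1 + (k−1)ρ) = 6·0.51 / (1 + 5·0.51) = 3.060 / 3.550 = 0.862.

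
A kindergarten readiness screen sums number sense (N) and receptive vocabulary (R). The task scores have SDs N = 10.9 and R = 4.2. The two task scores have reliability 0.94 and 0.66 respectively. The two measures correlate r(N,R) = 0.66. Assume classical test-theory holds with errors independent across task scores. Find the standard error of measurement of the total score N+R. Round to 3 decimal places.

Var(total) = 136.45 + 60.4296 = 196.88.
True-score variance = 123.324 + 60.4296 = 183.753, so reliability = 0.9333.
Error variance = 196.88 − 183.753 = 13.1262; SEM = √13.1262 = 3.623.

3.623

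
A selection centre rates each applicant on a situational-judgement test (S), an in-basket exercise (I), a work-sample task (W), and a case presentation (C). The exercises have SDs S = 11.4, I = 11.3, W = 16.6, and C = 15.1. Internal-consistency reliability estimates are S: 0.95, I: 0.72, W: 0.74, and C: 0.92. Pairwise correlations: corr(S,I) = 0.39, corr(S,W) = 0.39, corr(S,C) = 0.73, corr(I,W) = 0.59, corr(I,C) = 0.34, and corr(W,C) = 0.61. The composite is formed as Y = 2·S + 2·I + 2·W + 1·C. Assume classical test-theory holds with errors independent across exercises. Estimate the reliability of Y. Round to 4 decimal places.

Var(Y) = 2²·11.4² + 2²·11.3² + 2²·16.6² + 15.1² + 2·[4·11.4·11.3·0.39 + 4·11.4·16.6·0.39 + 2·11.4·15.1·0.73 + 4·11.3·16.6·0.59 + 2·11.3·15.1·0.34 + 2·16.6·15.1·0.61] = 2360.85 + 3224.04 = 5584.89.
Under uncorrelated errors the observed covariances equal the true-score covariances, so only the own-variance terms attenuate.
True-score variance = [2²·11.4²·0.95 + 2²·11.3²·0.72 + 2²·16.6²·0.74 + 15.1²·0.92] + 3224.04 = 1887.02 + 3224.04 = 5111.06.
Reliability = 5111.06 / 5584.89 = 0.9152.

0.9152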